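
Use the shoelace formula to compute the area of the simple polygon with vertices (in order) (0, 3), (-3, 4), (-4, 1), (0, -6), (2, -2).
Area = 32

Shoelace formula: Area = (1/2) |Σ_i (x_i · y_{i+1} − x_{i+1} · y_i)| (indices mod n). Compute each cross term:
  (0)(4) − (-3)(3) = 9
  (-3)(1) − (-4)(4) = 13
  (-4)(-6) − (0)(1) = 24
  (0)(-2) − (2)(-6) = 12
  (2)(3) − (0)(-2) = 6
Sum = 64, so (signed) Area = 64/2 = 32, |Area| = 32.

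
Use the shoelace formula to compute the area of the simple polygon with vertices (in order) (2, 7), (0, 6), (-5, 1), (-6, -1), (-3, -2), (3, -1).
Area = 47

Shoelace formula: Area = (1/2) |Σ_i (x_i · y_{i+1} − x_{i+1} · y_i)| (indices mod n). Compute each cross term:
  (2)(6) − (0)(7) = 12
  (0)(1) − (-5)(6) = 30
  (-5)(-1) − (-6)(1) = 11
  (-6)(-2) − (-3)(-1) = 9
  (-3)(-1) − (3)(-2) = 9
  (3)(7) − (2)(-1) = 23
Sum = 94, so (signed) Area = 94/2 = 47, |Area| = 47.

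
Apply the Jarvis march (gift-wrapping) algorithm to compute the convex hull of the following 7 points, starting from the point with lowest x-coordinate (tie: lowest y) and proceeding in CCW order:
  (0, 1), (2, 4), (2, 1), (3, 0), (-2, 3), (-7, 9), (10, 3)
Hull (CCW) = [(-7, 9), (-2, 3), (0, 1), (3, 0), (10, 3)]

Jarvis march: at each step, from the current hull vertex p, select the next vertex q as the point such that every other point lies strictly to the left of (or on) the directed line p → q. (Equivalently: for every other point r, the cross product (q − p) × (r − p) ≥ 0.)
Starting point (lowest x, tie lowest y): (-7, 9). Wrap until returning to start. Resulting hull: (-7, 9), (-2, 3), (0, 1), (3, 0), (10, 3).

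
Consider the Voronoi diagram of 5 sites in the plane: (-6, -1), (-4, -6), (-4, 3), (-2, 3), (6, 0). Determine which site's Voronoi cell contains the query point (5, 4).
Nearest site = (6, 0)

The Voronoi cell of site s contains exactly those query points closer to s than to any other site. Compute squared distances from q = (5, 4) to each site:
  (6 − 5)² + (0 − 4)² = 17
  (-2 − 5)² + (3 − 4)² = 50
  (-4 − 5)² + (3 − 4)² = 82
  (-6 − 5)² + (-1 − 4)² = 146
  (-4 − 5)² + (-6 − 4)² = 181
Minimum is attained by (6, 0), so q lies in its Voronoi cell.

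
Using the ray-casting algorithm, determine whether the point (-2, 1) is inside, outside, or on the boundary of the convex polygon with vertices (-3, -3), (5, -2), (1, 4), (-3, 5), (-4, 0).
The point (-2, 1) lies strictly inside the polygon

Cast a horizontal ray to the right from the query point and count how many polygon edges it crosses (each edge strictly once or zero times, handled with the usual half-open convention). 
Parity of crossings → odd ⇒ inside.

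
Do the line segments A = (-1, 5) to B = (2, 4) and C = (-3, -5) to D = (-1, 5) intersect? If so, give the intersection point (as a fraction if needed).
Yes; intersection at (-1, 5) (t = 0 on AB, s = 1 on CD)

Parametrize AB as A + t(B − A) = (-1 + 3 t, 5 + -1 t) and CD as C + s(D − C) = (-3 + 2 s, -5 + 10 s). Solve the linear system for (t, s). Determinant = -32 ≠ 0, so a unique intersection of the containing lines exists. Solution: t = 0, s = 1 — both in [0, 1], so the segments cross. Intersection point: (-1, 5).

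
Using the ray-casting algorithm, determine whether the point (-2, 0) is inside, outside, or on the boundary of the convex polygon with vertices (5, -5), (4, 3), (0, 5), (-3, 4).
The point (-2, 0) lies strictly outside the polygon

Cast a horizontal ray to the right from the query point and count how many polygon edges it crosses (each edge strictly once or zero times, handled with the usual half-open convention). 
Parity of crossings → even ⇒ outside.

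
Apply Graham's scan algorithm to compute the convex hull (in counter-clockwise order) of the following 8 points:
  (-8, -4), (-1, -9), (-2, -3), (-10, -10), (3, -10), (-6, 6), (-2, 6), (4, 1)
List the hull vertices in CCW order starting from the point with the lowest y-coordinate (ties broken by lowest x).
Hull (CCW) = [(-10, -10), (3, -10), (4, 1), (-2, 6), (-6, 6)]

Graham scan procedure:
  1. Find the pivot p₀ = point with lowest y (tie → lowest x): (-10, -10).
  2. Sort the remaining points by polar angle around p₀.
  3. Walk through sorted points, maintaining a stack; pop the top while the last three entries make a non-left turn (cross product ≤ 0).
  4. Final stack is the convex hull in CCW order: (-10, -10), (3, -10), (4, 1), (-2, 6), (-6, 6).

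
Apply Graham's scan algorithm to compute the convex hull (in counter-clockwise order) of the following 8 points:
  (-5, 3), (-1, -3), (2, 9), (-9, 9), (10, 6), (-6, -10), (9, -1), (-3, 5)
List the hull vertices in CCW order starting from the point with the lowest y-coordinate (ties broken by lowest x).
Hull (CCW) = [(-6, -10), (9, -1), (10, 6), (2, 9), (-9, 9)]

Graham scan procedure:
  1. Find the pivot p₀ = point with lowest y (tie → lowest x): (-6, -10).
  2. Sort the remaining points by polar angle around p₀.
  3. Walk through sorted points, maintaining a stack; pop the top while the last three entries make a non-left turn (cross product ≤ 0).
  4. Final stack is the convex hull in CCW order: (-6, -10), (9, -1), (10, 6), (2, 9), (-9, 9).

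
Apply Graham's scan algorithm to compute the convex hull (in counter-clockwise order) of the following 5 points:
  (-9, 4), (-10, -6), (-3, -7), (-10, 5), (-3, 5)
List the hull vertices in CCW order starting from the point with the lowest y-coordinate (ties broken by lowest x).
Hull (CCW) = [(-3, -7), (-3, 5), (-10, 5), (-10, -6)]

Graham scan procedure:
  1. Find the pivot p₀ = point with lowest y (tie → lowest x): (-3, -7).
  2. Sort the remaining points by polar angle around p₀.
  3. Walk through sorted points, maintaining a stack; pop the top while the last three entries make a non-left turn (cross product ≤ 0).
  4. Final stack is the convex hull in CCW order: (-3, -7), (-3, 5), (-10, 5), (-10, -6).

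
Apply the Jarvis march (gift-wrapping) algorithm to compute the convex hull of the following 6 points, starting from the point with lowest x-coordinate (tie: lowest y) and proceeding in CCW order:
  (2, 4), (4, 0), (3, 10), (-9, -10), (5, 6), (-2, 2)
Hull (CCW) = [(-9, -10), (4, 0), (5, 6), (3, 10), (-2, 2)]

Jarvis march: at each step, from the current hull vertex p, select the next vertex q as the point such that every other point lies strictly to the left of (or on) the directed line p → q. (Equivalently: for every other point r, the cross product (q − p) × (r − p) ≥ 0.)
Starting point (lowest x, tie lowest y): (-9, -10). Wrap until returning to start. Resulting hull: (-9, -10), (4, 0), (5, 6), (3, 10), (-2, 2).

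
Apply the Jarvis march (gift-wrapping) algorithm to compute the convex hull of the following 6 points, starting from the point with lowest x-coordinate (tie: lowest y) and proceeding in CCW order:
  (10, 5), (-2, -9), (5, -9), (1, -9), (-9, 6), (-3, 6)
Hull (CCW) = [(-9, 6), (-2, -9), (5, -9), (10, 5), (-3, 6)]

Jarvis march: at each step, from the current hull vertex p, select the next vertex q as the point such that every other point lies strictly to the left of (or on) the directed line p → q. (Equivalently: for every other point r, the cross product (q − p) × (r − p) ≥ 0.)
Starting point (lowest x, tie lowest y): (-9, 6). Wrap until returning to start. Resulting hull: (-9, 6), (-2, -9), (5, -9), (10, 5), (-3, 6).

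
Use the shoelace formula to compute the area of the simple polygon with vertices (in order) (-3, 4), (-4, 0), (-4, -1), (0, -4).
Area = 12

Shoelace formula: Area = (1/2) |Σ_i (x_i · y_{i+1} − x_{i+1} · y_i)| (indices mod n). Compute each cross term:
  (-3)(0) − (-4)(4) = 16
  (-4)(-1) − (-4)(0) = 4
  (-4)(-4) − (0)(-1) = 16
  (0)(4) − (-3)(-4) = -12
Sum = 24, so (signed) Area = 24/2 = 12, |Area| = 12.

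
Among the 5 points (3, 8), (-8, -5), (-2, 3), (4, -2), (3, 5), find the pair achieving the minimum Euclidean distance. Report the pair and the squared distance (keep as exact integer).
Pair = ((3, 8), (3, 5)); squared distance = 9

Compute all C(5, 2) = 10 pairwise squared distances (x_i − x_j)² + (y_i − y_j)². The minimum is 9, attained by the pair ((3, 8), (3, 5)).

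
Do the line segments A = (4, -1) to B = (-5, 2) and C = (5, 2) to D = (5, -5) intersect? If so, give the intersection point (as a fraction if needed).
No (intersection of containing lines falls outside at least one segment)

Parametrize and solve: t = -1/9, s = 10/21. At least one of these is outside [0, 1], so the segments do not intersect.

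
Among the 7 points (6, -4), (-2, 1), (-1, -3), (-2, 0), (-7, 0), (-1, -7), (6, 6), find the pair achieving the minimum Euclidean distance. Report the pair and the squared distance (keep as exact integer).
Pair = ((-2, 1), (-2, 0)); squared distance = 1

Compute all C(7, 2) = 21 pairwise squared distances (x_i − x_j)² + (y_i − y_j)². The minimum is 1, attained by the pair ((-2, 1), (-2, 0)).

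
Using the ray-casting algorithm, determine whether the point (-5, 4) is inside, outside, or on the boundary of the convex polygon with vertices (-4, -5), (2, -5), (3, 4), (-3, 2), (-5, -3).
The point (-5, 4) lies strictly outside the polygon

Cast a horizontal ray to the right from the query point and count how many polygon edges it crosses (each edge strictly once or zero times, handled with the usual half-open convention). 
Parity of crossings → even ⇒ outside.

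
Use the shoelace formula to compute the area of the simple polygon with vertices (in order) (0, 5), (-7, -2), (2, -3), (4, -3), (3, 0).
Area = 45

Shoelace formula: Area = (1/2) |Σ_i (x_i · y_{i+1} − x_{i+1} · y_i)| (indices mod n). Compute each cross term:
  (0)(-2) − (-7)(5) = 35
  (-7)(-3) − (2)(-2) = 25
  (2)(-3) − (4)(-3) = 6
  (4)(0) − (3)(-3) = 9
  (3)(5) − (0)(0) = 15
Sum = 90, so (signed) Area = 90/2 = 45, |Area| = 45.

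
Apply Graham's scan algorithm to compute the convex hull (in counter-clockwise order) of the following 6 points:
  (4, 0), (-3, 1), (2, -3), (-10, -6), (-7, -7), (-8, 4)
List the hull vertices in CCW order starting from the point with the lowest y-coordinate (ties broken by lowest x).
Hull (CCW) = [(-7, -7), (2, -3), (4, 0), (-8, 4), (-10, -6)]

Graham scan procedure:
  1. Find the pivot p₀ = point with lowest y (tie → lowest x): (-7, -7).
  2. Sort the remaining points by polar angle around p₀.
  3. Walk through sorted points, maintaining a stack; pop the top while the last three entries make a non-left turn (cross product ≤ 0).
  4. Final stack is the convex hull in CCW order: (-7, -7), (2, -3), (4, 0), (-8, 4), (-10, -6).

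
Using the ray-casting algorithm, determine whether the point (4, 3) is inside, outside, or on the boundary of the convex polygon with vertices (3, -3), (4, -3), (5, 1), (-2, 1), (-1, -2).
The point (4, 3) lies strictly outside the polygon

Cast a horizontal ray to the right from the query point and count how many polygon edges it crosses (each edge strictly once or zero times, handled with the usual half-open convention). 
Parity of crossings → even ⇒ outside.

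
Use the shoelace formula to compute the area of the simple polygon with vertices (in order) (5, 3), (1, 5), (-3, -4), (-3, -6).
Area = 30

Shoelace formula: Area = (1/2) |Σ_i (x_i · y_{i+1} − x_{i+1} · y_i)| (indices mod n). Compute each cross term:
  (5)(5) − (1)(3) = 22
  (1)(-4) − (-3)(5) = 11
  (-3)(-6) − (-3)(-4) = 6
  (-3)(3) − (5)(-6) = 21
Sum = 60, so (signed) Area = 60/2 = 30, |Area| = 30.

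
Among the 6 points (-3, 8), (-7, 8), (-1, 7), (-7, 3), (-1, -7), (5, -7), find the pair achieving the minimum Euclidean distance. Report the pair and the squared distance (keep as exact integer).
Pair = ((-3, 8), (-1, 7)); squared distance = 5

Compute all C(6, 2) = 15 pairwise squared distances (x_i − x_j)² + (y_i − y_j)². The minimum is 5, attained by the pair ((-3, 8), (-1, 7)).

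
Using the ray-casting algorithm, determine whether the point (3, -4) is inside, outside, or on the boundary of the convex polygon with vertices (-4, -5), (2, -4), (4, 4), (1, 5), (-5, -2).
The point (3, -4) lies strictly outside the polygon

Cast a horizontal ray to the right from the query point and count how many polygon edges it crosses (each edge strictly once or zero times, handled with the usual half-open convention). 
Parity of crossings → even ⇒ outside.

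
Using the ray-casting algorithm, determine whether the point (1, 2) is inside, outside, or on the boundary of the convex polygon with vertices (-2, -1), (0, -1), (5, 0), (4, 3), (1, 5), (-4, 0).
The point (1, 2) lies strictly inside the polygon

Cast a horizontal ray to the right from the query point and count how many polygon edges it crosses (each edge strictly once or zero times, handled with the usual half-open convention). 
Parity of crossings → odd ⇒ inside.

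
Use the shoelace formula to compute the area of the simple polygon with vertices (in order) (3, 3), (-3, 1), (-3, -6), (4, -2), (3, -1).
Area = 77/2

Shoelace formula: Area = (1/2) |Σ_i (x_i · y_{i+1} − x_{i+1} · y_i)| (indices mod n). Compute each cross term:
  (3)(1) − (-3)(3) = 12
  (-3)(-6) − (-3)(1) = 21
  (-3)(-2) − (4)(-6) = 30
  (4)(-1) − (3)(-2) = 2
  (3)(3) − (3)(-1) = 12
Sum = 77, so (signed) Area = 77/2 = 77/2, |Area| = 77/2.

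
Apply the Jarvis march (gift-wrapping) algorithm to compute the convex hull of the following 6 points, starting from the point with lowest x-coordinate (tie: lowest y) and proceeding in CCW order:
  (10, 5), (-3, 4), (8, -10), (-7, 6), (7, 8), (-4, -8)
Hull (CCW) = [(-7, 6), (-4, -8), (8, -10), (10, 5), (7, 8)]

Jarvis march: at each step, from the current hull vertex p, select the next vertex q as the point such that every other point lies strictly to the left of (or on) the directed line p → q. (Equivalently: for every other point r, the cross product (q − p) × (r − p) ≥ 0.)
Starting point (lowest x, tie lowest y): (-7, 6). Wrap until returning to start. Resulting hull: (-7, 6), (-4, -8), (8, -10), (10, 5), (7, 8).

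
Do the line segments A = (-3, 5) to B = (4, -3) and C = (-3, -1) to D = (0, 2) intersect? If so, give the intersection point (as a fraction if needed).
Yes; intersection at (-1/5, 9/5) (t = 2/5 on AB, s = 14/15 on CD)

Parametrize AB as A + t(B − A) = (-3 + 7 t, 5 + -8 t) and CD as C + s(D − C) = (-3 + 3 s, -1 + 3 s). Solve the linear system for (t, s). Determinant = -45 ≠ 0, so a unique intersection of the containing lines exists. Solution: t = 2/5, s = 14/15 — both in [0, 1], so the segments cross. Intersection point: (-1/5, 9/5).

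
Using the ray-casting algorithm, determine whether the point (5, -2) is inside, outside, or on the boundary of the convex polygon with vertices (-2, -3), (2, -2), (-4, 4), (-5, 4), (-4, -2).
The point (5, -2) lies strictly outside the polygon

Cast a horizontal ray to the right from the query point and count how many polygon edges it crosses (each edge strictly once or zero times, handled with the usual half-open convention). 
Parity of crossings → even ⇒ outside.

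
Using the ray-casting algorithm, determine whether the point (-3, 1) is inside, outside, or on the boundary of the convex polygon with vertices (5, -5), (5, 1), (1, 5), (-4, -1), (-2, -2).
The point (-3, 1) lies strictly outside the polygon

Cast a horizontal ray to the right from the query point and count how many polygon edges it crosses (each edge strictly once or zero times, handled with the usual half-open convention). 
Parity of crossings → even ⇒ outside.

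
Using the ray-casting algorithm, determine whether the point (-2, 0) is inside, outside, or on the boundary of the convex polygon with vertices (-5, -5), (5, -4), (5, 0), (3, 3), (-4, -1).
The point (-2, 0) lies strictly inside the polygon

Cast a horizontal ray to the right from the query point and count how many polygon edges it crosses (each edge strictly once or zero times, handled with the usual half-open convention). 
Parity of crossings → odd ⇒ inside.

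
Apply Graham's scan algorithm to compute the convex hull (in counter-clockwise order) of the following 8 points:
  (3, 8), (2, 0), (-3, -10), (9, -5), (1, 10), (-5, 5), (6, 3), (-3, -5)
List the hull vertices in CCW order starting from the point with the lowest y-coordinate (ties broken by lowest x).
Hull (CCW) = [(-3, -10), (9, -5), (6, 3), (3, 8), (1, 10), (-5, 5)]

Graham scan procedure:
  1. Find the pivot p₀ = point with lowest y (tie → lowest x): (-3, -10).
  2. Sort the remaining points by polar angle around p₀.
  3. Walk through sorted points, maintaining a stack; pop the top while the last three entries make a non-left turn (cross product ≤ 0).
  4. Final stack is the convex hull in CCW order: (-3, -10), (9, -5), (6, 3), (3, 8), (1, 10), (-5, 5).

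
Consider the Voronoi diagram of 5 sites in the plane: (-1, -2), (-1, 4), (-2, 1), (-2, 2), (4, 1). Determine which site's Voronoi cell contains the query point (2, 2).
Nearest site = (4, 1)

The Voronoi cell of site s contains exactly those query points closer to s than to any other site. Compute squared distances from q = (2, 2) to each site:
  (4 − 2)² + (1 − 2)² = 5
  (-1 − 2)² + (4 − 2)² = 13
  (-2 − 2)² + (2 − 2)² = 16
  (-2 − 2)² + (1 − 2)² = 17
  (-1 − 2)² + (-2 − 2)² = 25
Minimum is attained by (4, 1), so q lies in its Voronoi cell.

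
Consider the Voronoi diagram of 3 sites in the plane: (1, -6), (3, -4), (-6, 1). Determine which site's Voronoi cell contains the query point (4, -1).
Nearest site = (3, -4)

The Voronoi cell of site s contains exactly those query points closer to s than to any other site. Compute squared distances from q = (4, -1) to each site:
  (3 − 4)² + (-4 − -1)² = 10
  (1 − 4)² + (-6 − -1)² = 34
  (-6 − 4)² + (1 − -1)² = 104
Minimum is attained by (3, -4), so q lies in its Voronoi cell.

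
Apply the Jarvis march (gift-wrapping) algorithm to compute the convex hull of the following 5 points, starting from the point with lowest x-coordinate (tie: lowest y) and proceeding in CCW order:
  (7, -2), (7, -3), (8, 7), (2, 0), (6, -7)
Hull (CCW) = [(2, 0), (6, -7), (7, -3), (8, 7)]

Jarvis march: at each step, from the current hull vertex p, select the next vertex q as the point such that every other point lies strictly to the left of (or on) the directed line p → q. (Equivalently: for every other point r, the cross product (q − p) × (r − p) ≥ 0.)
Starting point (lowest x, tie lowest y): (2, 0). Wrap until returning to start. Resulting hull: (2, 0), (6, -7), (7, -3), (8, 7).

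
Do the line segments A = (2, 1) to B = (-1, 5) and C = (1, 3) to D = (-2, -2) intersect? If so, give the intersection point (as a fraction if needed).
Yes; intersection at (7/9, 71/27) (t = 11/27 on AB, s = 2/27 on CD)

Parametrize AB as A + t(B − A) = (2 + -3 t, 1 + 4 t) and CD as C + s(D − C) = (1 + -3 s, 3 + -5 s). Solve the linear system for (t, s). Determinant = -27 ≠ 0, so a unique intersection of the containing lines exists. Solution: t = 11/27, s = 2/27 — both in [0, 1], so the segments cross. Intersection point: (7/9, 71/27).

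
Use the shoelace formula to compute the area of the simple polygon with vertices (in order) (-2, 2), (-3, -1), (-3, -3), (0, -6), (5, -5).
Area = 31

Shoelace formula: Area = (1/2) |Σ_i (x_i · y_{i+1} − x_{i+1} · y_i)| (indices mod n). Compute each cross term:
  (-2)(-1) − (-3)(2) = 8
  (-3)(-3) − (-3)(-1) = 6
  (-3)(-6) − (0)(-3) = 18
  (0)(-5) − (5)(-6) = 30
  (5)(2) − (-2)(-5) = 0
Sum = 62, so (signed) Area = 62/2 = 31, |Area| = 31.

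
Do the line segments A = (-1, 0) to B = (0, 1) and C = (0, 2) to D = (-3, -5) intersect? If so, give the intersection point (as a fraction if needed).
Yes; intersection at (-3/4, 1/4) (t = 1/4 on AB, s = 1/4 on CD)

Parametrize AB as A + t(B − A) = (-1 + 1 t, 0 + 1 t) and CD as C + s(D − C) = (0 + -3 s, 2 + -7 s). Solve the linear system for (t, s). Determinant = 4 ≠ 0, so a unique intersection of the containing lines exists. Solution: t = 1/4, s = 1/4 — both in [0, 1], so the segments cross. Intersection point: (-3/4, 1/4).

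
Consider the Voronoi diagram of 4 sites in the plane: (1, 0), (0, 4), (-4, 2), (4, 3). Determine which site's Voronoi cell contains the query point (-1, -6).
Nearest site = (1, 0)

The Voronoi cell of site s contains exactly those query points closer to s than to any other site. Compute squared distances from q = (-1, -6) to each site:
  (1 − -1)² + (0 − -6)² = 40
  (-4 − -1)² + (2 − -6)² = 73
  (0 − -1)² + (4 − -6)² = 101
  (4 − -1)² + (3 − -6)² = 106
Minimum is attained by (1, 0), so q lies in its Voronoi cell.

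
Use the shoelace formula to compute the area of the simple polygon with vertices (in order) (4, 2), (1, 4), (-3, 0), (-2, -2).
Area = 18

Shoelace formula: Area = (1/2) |Σ_i (x_i · y_{i+1} − x_{i+1} · y_i)| (indices mod n). Compute each cross term:
  (4)(4) − (1)(2) = 14
  (1)(0) − (-3)(4) = 12
  (-3)(-2) − (-2)(0) = 6
  (-2)(2) − (4)(-2) = 4
Sum = 36, so (signed) Area = 36/2 = 18, |Area| = 18.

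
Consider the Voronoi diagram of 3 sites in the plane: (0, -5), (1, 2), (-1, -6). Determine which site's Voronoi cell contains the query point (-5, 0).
Nearest site = (1, 2)

The Voronoi cell of site s contains exactly those query points closer to s than to any other site. Compute squared distances from q = (-5, 0) to each site:
  (1 − -5)² + (2 − 0)² = 40
  (0 − -5)² + (-5 − 0)² = 50
  (-1 − -5)² + (-6 − 0)² = 52
Minimum is attained by (1, 2), so q lies in its Voronoi cell.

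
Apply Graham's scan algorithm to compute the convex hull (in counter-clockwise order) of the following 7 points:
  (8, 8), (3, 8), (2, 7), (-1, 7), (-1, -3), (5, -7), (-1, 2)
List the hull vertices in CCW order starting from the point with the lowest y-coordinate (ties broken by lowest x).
Hull (CCW) = [(5, -7), (8, 8), (3, 8), (-1, 7), (-1, -3)]

Graham scan procedure:
  1. Find the pivot p₀ = point with lowest y (tie → lowest x): (5, -7).
  2. Sort the remaining points by polar angle around p₀.
  3. Walk through sorted points, maintaining a stack; pop the top while the last three entries make a non-left turn (cross product ≤ 0).
  4. Final stack is the convex hull in CCW order: (5, -7), (8, 8), (3, 8), (-1, 7), (-1, -3).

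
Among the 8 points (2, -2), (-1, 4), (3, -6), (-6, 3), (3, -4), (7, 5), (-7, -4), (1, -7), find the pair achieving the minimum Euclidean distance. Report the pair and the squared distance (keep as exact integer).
Pair = ((3, -6), (3, -4)); squared distance = 4

Compute all C(8, 2) = 28 pairwise squared distances (x_i − x_j)² + (y_i − y_j)². The minimum is 4, attained by the pair ((3, -6), (3, -4)).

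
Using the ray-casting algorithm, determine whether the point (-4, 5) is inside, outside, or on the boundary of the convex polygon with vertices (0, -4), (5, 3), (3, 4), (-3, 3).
The point (-4, 5) lies strictly outside the polygon

Cast a horizontal ray to the right from the query point and count how many polygon edges it crosses (each edge strictly once or zero times, handled with the usual half-open convention). 
Parity of crossings → even ⇒ outside.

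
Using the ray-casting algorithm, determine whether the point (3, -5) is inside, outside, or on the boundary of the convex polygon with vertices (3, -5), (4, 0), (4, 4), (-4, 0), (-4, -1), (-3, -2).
The point (3, -5) lies on the polygon boundary

Boundary check: the query satisfies the collinearity and bounding-box conditions for some polygon edge, so it lies exactly on the boundary.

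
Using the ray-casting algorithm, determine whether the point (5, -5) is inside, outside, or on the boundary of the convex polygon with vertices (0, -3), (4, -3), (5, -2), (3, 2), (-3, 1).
The point (5, -5) lies strictly outside the polygon

Cast a horizontal ray to the right from the query point and count how many polygon edges it crosses (each edge strictly once or zero times, handled with the usual half-open convention). 
Parity of crossings → even ⇒ outside.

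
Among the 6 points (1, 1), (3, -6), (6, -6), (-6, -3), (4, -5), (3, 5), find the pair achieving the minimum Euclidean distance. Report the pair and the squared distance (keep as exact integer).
Pair = ((3, -6), (4, -5)); squared distance = 2

Compute all C(6, 2) = 15 pairwise squared distances (x_i − x_j)² + (y_i − y_j)². The minimum is 2, attained by the pair ((3, -6), (4, -5)).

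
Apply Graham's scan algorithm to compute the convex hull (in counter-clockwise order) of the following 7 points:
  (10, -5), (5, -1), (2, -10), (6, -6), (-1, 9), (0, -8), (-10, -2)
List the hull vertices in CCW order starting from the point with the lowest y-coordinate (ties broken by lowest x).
Hull (CCW) = [(2, -10), (10, -5), (-1, 9), (-10, -2)]

Graham scan procedure:
  1. Find the pivot p₀ = point with lowest y (tie → lowest x): (2, -10).
  2. Sort the remaining points by polar angle around p₀.
  3. Walk through sorted points, maintaining a stack; pop the top while the last three entries make a non-left turn (cross product ≤ 0).
  4. Final stack is the convex hull in CCW order: (2, -10), (10, -5), (-1, 9), (-10, -2).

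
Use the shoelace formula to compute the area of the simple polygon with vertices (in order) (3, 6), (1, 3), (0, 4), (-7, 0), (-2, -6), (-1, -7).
Area = 50

Shoelace formula: Area = (1/2) |Σ_i (x_i · y_{i+1} − x_{i+1} · y_i)| (indices mod n). Compute each cross term:
  (3)(3) − (1)(6) = 3
  (1)(4) − (0)(3) = 4
  (0)(0) − (-7)(4) = 28
  (-7)(-6) − (-2)(0) = 42
  (-2)(-7) − (-1)(-6) = 8
  (-1)(6) − (3)(-7) = 15
Sum = 100, so (signed) Area = 100/2 = 50, |Area| = 50.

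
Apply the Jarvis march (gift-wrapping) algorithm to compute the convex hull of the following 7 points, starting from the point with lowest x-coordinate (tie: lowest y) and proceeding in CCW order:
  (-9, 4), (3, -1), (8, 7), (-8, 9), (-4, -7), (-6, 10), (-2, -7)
Hull (CCW) = [(-9, 4), (-4, -7), (-2, -7), (3, -1), (8, 7), (-6, 10), (-8, 9)]

Jarvis march: at each step, from the current hull vertex p, select the next vertex q as the point such that every other point lies strictly to the left of (or on) the directed line p → q. (Equivalently: for every other point r, the cross product (q − p) × (r − p) ≥ 0.)
Starting point (lowest x, tie lowest y): (-9, 4). Wrap until returning to start. Resulting hull: (-9, 4), (-4, -7), (-2, -7), (3, -1), (8, 7), (-6, 10), (-8, 9).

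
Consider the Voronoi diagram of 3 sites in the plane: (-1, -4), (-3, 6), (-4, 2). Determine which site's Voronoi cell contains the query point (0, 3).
Nearest site = (-4, 2)

The Voronoi cell of site s contains exactly those query points closer to s than to any other site. Compute squared distances from q = (0, 3) to each site:
  (-4 − 0)² + (2 − 3)² = 17
  (-3 − 0)² + (6 − 3)² = 18
  (-1 − 0)² + (-4 − 3)² = 50
Minimum is attained by (-4, 2), so q lies in its Voronoi cell.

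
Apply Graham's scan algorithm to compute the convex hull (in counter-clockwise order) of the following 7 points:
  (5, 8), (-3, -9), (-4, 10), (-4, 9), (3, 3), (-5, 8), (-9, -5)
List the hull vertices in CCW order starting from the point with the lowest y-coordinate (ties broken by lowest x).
Hull (CCW) = [(-3, -9), (3, 3), (5, 8), (-4, 10), (-5, 8), (-9, -5)]

Graham scan procedure:
  1. Find the pivot p₀ = point with lowest y (tie → lowest x): (-3, -9).
  2. Sort the remaining points by polar angle around p₀.
  3. Walk through sorted points, maintaining a stack; pop the top while the last three entries make a non-left turn (cross product ≤ 0).
  4. Final stack is the convex hull in CCW order: (-3, -9), (3, 3), (5, 8), (-4, 10), (-5, 8), (-9, -5).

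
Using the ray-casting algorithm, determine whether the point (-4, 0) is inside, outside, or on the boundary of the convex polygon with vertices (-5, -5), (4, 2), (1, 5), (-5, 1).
The point (-4, 0) lies strictly inside the polygon

Cast a horizontal ray to the right from the query point and count how many polygon edges it crosses (each edge strictly once or zero times, handled with the usual half-open convention). 
Parity of crossings → odd ⇒ inside.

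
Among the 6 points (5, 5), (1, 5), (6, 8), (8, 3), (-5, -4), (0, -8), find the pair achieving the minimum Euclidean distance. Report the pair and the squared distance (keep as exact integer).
Pair = ((5, 5), (6, 8)); squared distance = 10

Compute all C(6, 2) = 15 pairwise squared distances (x_i − x_j)² + (y_i − y_j)². The minimum is 10, attained by the pair ((5, 5), (6, 8)).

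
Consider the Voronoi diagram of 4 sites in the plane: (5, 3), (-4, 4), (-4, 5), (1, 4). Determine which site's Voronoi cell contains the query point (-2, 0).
Nearest site = (-4, 4)

The Voronoi cell of site s contains exactly those query points closer to s than to any other site. Compute squared distances from q = (-2, 0) to each site:
  (-4 − -2)² + (4 − 0)² = 20
  (1 − -2)² + (4 − 0)² = 25
  (-4 − -2)² + (5 − 0)² = 29
  (5 − -2)² + (3 − 0)² = 58
Minimum is attained by (-4, 4), so q lies in its Voronoi cell.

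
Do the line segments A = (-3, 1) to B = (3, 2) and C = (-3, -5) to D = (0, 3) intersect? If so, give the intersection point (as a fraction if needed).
Yes; intersection at (-3/5, 7/5) (t = 2/5 on AB, s = 4/5 on CD)

Parametrize AB as A + t(B − A) = (-3 + 6 t, 1 + 1 t) and CD as C + s(D − C) = (-3 + 3 s, -5 + 8 s). Solve the linear system for (t, s). Determinant = -45 ≠ 0, so a unique intersection of the containing lines exists. Solution: t = 2/5, s = 4/5 — both in [0, 1], so the segments cross. Intersection point: (-3/5, 7/5).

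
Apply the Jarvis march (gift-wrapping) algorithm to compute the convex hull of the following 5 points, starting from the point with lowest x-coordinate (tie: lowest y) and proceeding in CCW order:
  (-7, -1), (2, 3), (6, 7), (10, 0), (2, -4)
Hull (CCW) = [(-7, -1), (2, -4), (10, 0), (6, 7)]

Jarvis march: at each step, from the current hull vertex p, select the next vertex q as the point such that every other point lies strictly to the left of (or on) the directed line p → q. (Equivalently: for every other point r, the cross product (q − p) × (r − p) ≥ 0.)
Starting point (lowest x, tie lowest y): (-7, -1). Wrap until returning to start. Resulting hull: (-7, -1), (2, -4), (10, 0), (6, 7).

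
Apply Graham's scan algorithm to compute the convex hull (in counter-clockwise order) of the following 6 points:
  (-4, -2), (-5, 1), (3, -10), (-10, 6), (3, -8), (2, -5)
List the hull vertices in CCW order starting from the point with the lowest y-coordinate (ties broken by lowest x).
Hull (CCW) = [(3, -10), (3, -8), (2, -5), (-10, 6), (-4, -2)]

Graham scan procedure:
  1. Find the pivot p₀ = point with lowest y (tie → lowest x): (3, -10).
  2. Sort the remaining points by polar angle around p₀.
  3. Walk through sorted points, maintaining a stack; pop the top while the last three entries make a non-left turn (cross product ≤ 0).
  4. Final stack is the convex hull in CCW order: (3, -10), (3, -8), (2, -5), (-10, 6), (-4, -2).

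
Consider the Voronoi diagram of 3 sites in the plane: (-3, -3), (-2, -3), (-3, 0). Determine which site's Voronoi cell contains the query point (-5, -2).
Nearest site = (-3, -3)

The Voronoi cell of site s contains exactly those query points closer to s than to any other site. Compute squared distances from q = (-5, -2) to each site:
  (-3 − -5)² + (-3 − -2)² = 5
  (-3 − -5)² + (0 − -2)² = 8
  (-2 − -5)² + (-3 − -2)² = 10
Minimum is attained by (-3, -3), so q lies in its Voronoi cell.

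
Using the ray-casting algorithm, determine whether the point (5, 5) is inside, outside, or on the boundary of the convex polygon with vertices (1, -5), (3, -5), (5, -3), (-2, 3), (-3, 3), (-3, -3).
The point (5, 5) lies strictly outside the polygon

Cast a horizontal ray to the right from the query point and count how many polygon edges it crosses (each edge strictly once or zero times, handled with the usual half-open convention). 
Parity of crossings → even ⇒ outside.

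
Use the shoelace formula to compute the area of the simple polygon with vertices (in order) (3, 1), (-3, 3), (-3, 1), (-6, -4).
Area = 21

Shoelace formula: Area = (1/2) |Σ_i (x_i · y_{i+1} − x_{i+1} · y_i)| (indices mod n). Compute each cross term:
  (3)(3) − (-3)(1) = 12
  (-3)(1) − (-3)(3) = 6
  (-3)(-4) − (-6)(1) = 18
  (-6)(1) − (3)(-4) = 6
Sum = 42, so (signed) Area = 42/2 = 21, |Area| = 21.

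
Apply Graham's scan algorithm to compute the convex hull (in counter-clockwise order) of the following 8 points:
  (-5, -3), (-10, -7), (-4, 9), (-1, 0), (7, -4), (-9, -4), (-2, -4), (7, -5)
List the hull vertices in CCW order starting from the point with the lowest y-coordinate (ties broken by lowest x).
Hull (CCW) = [(-10, -7), (7, -5), (7, -4), (-4, 9), (-9, -4)]

Graham scan procedure:
  1. Find the pivot p₀ = point with lowest y (tie → lowest x): (-10, -7).
  2. Sort the remaining points by polar angle around p₀.
  3. Walk through sorted points, maintaining a stack; pop the top while the last three entries make a non-left turn (cross product ≤ 0).
  4. Final stack is the convex hull in CCW order: (-10, -7), (7, -5), (7, -4), (-4, 9), (-9, -4).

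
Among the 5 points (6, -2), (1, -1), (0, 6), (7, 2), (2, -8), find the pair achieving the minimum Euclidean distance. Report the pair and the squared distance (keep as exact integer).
Pair = ((6, -2), (7, 2)); squared distance = 17

Compute all C(5, 2) = 10 pairwise squared distances (x_i − x_j)² + (y_i − y_j)². The minimum is 17, attained by the pair ((6, -2), (7, 2)).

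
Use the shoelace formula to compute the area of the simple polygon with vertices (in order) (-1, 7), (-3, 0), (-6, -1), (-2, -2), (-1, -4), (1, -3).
Area = 51/2

Shoelace formula: Area = (1/2) |Σ_i (x_i · y_{i+1} − x_{i+1} · y_i)| (indices mod n). Compute each cross term:
  (-1)(0) − (-3)(7) = 21
  (-3)(-1) − (-6)(0) = 3
  (-6)(-2) − (-2)(-1) = 10
  (-2)(-4) − (-1)(-2) = 6
  (-1)(-3) − (1)(-4) = 7
  (1)(7) − (-1)(-3) = 4
Sum = 51, so (signed) Area = 51/2 = 51/2, |Area| = 51/2.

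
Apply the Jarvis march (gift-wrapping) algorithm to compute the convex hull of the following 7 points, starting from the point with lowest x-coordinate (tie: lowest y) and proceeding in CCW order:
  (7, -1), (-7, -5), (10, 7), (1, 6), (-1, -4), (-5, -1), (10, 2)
Hull (CCW) = [(-7, -5), (-1, -4), (7, -1), (10, 2), (10, 7), (1, 6), (-5, -1)]

Jarvis march: at each step, from the current hull vertex p, select the next vertex q as the point such that every other point lies strictly to the left of (or on) the directed line p → q. (Equivalently: for every other point r, the cross product (q − p) × (r − p) ≥ 0.)
Starting point (lowest x, tie lowest y): (-7, -5). Wrap until returning to start. Resulting hull: (-7, -5), (-1, -4), (7, -1), (10, 2), (10, 7), (1, 6), (-5, -1).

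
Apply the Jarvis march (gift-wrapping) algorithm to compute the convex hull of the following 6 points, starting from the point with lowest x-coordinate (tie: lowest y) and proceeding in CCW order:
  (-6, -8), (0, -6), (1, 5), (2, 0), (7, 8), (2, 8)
Hull (CCW) = [(-6, -8), (0, -6), (7, 8), (2, 8)]

Jarvis march: at each step, from the current hull vertex p, select the next vertex q as the point such that every other point lies strictly to the left of (or on) the directed line p → q. (Equivalently: for every other point r, the cross product (q − p) × (r − p) ≥ 0.)
Starting point (lowest x, tie lowest y): (-6, -8). Wrap until returning to start. Resulting hull: (-6, -8), (0, -6), (7, 8), (2, 8).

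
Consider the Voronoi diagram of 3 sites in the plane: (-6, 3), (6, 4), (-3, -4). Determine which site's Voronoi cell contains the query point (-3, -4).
Nearest site = (-3, -4)

The Voronoi cell of site s contains exactly those query points closer to s than to any other site. Compute squared distances from q = (-3, -4) to each site:
  (-3 − -3)² + (-4 − -4)² = 0
  (-6 − -3)² + (3 − -4)² = 58
  (6 − -3)² + (4 − -4)² = 145
Minimum is attained by (-3, -4), so q lies in its Voronoi cell.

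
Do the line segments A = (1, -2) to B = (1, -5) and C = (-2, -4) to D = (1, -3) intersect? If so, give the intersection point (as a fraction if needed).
Yes; intersection at (1, -3) (t = 1/3 on AB, s = 1 on CD)

Parametrize AB as A + t(B − A) = (1 + 0 t, -2 + -3 t) and CD as C + s(D − C) = (-2 + 3 s, -4 + 1 s). Solve the linear system for (t, s). Determinant = -9 ≠ 0, so a unique intersection of the containing lines exists. Solution: t = 1/3, s = 1 — both in [0, 1], so the segments cross. Intersection point: (1, -3).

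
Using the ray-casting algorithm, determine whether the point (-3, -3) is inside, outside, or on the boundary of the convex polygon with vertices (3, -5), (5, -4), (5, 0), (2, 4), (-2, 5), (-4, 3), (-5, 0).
The point (-3, -3) lies strictly outside the polygon

Cast a horizontal ray to the right from the query point and count how many polygon edges it crosses (each edge strictly once or zero times, handled with the usual half-open convention). 
Parity of crossings → even ⇒ outside.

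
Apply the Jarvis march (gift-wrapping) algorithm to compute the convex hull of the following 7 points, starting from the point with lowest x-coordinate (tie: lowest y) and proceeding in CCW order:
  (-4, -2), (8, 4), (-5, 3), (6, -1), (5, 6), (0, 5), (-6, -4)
Hull (CCW) = [(-6, -4), (6, -1), (8, 4), (5, 6), (0, 5), (-5, 3)]

Jarvis march: at each step, from the current hull vertex p, select the next vertex q as the point such that every other point lies strictly to the left of (or on) the directed line p → q. (Equivalently: for every other point r, the cross product (q − p) × (r − p) ≥ 0.)
Starting point (lowest x, tie lowest y): (-6, -4). Wrap until returning to start. Resulting hull: (-6, -4), (6, -1), (8, 4), (5, 6), (0, 5), (-5, 3).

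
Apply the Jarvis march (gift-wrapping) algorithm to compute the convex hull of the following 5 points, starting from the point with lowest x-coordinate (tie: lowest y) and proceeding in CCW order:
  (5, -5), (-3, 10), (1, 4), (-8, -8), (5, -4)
Hull (CCW) = [(-8, -8), (5, -5), (5, -4), (1, 4), (-3, 10)]

Jarvis march: at each step, from the current hull vertex p, select the next vertex q as the point such that every other point lies strictly to the left of (or on) the directed line p → q. (Equivalently: for every other point r, the cross product (q − p) × (r − p) ≥ 0.)
Starting point (lowest x, tie lowest y): (-8, -8). Wrap until returning to start. Resulting hull: (-8, -8), (5, -5), (5, -4), (1, 4), (-3, 10).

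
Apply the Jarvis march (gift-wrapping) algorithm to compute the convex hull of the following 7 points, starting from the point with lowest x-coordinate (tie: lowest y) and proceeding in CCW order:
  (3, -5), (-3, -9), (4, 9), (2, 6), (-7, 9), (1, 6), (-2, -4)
Hull (CCW) = [(-7, 9), (-3, -9), (3, -5), (4, 9)]

Jarvis march: at each step, from the current hull vertex p, select the next vertex q as the point such that every other point lies strictly to the left of (or on) the directed line p → q. (Equivalently: for every other point r, the cross product (q − p) × (r − p) ≥ 0.)
Starting point (lowest x, tie lowest y): (-7, 9). Wrap until returning to start. Resulting hull: (-7, 9), (-3, -9), (3, -5), (4, 9).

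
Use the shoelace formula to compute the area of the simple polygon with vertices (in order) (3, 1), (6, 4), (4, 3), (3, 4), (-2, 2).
Area = 21/2

Shoelace formula: Area = (1/2) |Σ_i (x_i · y_{i+1} − x_{i+1} · y_i)| (indices mod n). Compute each cross term:
  (3)(4) − (6)(1) = 6
  (6)(3) − (4)(4) = 2
  (4)(4) − (3)(3) = 7
  (3)(2) − (-2)(4) = 14
  (-2)(1) − (3)(2) = -8
Sum = 21, so (signed) Area = 21/2 = 21/2, |Area| = 21/2.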